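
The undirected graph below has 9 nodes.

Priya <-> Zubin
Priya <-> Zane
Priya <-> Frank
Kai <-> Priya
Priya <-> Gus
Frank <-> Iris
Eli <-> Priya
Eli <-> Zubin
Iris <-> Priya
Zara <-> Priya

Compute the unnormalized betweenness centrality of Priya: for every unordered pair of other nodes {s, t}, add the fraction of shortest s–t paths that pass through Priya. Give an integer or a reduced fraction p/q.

Pairs whose geodesics pass through Priya — Zara–Eli: 1; Zara–Zane: 1; Zara–Gus: 1; Zara–Zubin: 1; Zara–Iris: 1; Zara–Frank: 1; Zara–Kai: 1; Eli–Zane: 1; Eli–Gus: 1; Eli–Iris: 1; Eli–Frank: 1; Eli–Kai: 1; Zane–Gus: 1; Zane–Zubin: 1 … (+12 more pairs).
All other pairs contribute 0.
Summing the contributions gives betweenness(Priya) = 26.

26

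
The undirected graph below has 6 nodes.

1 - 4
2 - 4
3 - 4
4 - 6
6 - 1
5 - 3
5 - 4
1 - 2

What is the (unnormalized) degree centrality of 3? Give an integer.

2

3 is directly tied to 4 and 5. That is 2 neighbors, so the degree of 3 is 2.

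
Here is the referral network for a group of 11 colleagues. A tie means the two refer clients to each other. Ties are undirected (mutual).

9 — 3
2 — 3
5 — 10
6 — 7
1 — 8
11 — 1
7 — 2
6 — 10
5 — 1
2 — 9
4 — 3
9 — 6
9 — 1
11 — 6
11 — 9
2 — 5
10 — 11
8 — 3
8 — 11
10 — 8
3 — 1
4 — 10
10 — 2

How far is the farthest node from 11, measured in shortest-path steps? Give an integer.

Distances from 11: 1:1, 2:2, 3:2, 4:2, 5:2, 6:1, 7:2, 8:1, 9:1, 10:1.
The largest is 2 (to 3, 2, 4, 5, and 7), so the eccentricity of 11 is 2.

2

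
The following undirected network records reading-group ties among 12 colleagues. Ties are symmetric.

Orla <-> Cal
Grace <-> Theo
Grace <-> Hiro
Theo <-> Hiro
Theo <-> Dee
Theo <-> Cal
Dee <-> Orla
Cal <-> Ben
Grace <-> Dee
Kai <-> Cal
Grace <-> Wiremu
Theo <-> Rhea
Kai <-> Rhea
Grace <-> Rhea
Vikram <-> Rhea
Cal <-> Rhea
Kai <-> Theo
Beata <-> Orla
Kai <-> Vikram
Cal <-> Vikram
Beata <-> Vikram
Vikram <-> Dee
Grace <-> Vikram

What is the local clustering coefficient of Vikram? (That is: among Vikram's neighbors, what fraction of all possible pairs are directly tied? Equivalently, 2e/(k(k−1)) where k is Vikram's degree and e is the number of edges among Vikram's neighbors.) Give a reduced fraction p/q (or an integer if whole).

Vikram's neighbors: Beata, Cal, Dee, Grace, Kai, and Rhea (k = 6).
Possible neighbor pairs: C(6,2) = 15. Edges among them: Cal–Kai, Cal–Rhea, Dee–Grace, Grace–Rhea, Kai–Rhea → e = 5.
Clustering(Vikram) = 5/15 = 1/3.

1/3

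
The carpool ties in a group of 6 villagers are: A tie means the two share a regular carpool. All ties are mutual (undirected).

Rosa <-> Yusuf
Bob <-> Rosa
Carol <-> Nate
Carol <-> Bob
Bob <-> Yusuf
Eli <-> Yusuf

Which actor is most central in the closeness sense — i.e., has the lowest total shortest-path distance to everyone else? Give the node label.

Bob

Farness (sum of distances to all others) for each node — Bob:7, Carol:9, Eli:12, Nate:13, Rosa:9, Yusuf:8.
The smallest farness is 7, for Bob, so Bob has the highest closeness.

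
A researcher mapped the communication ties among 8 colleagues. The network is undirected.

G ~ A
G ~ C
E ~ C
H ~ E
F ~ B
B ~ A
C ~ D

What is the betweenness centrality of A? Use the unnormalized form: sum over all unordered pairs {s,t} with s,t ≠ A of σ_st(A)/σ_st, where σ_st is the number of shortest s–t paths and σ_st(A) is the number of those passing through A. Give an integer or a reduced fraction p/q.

10

Pairs whose geodesics pass through A — F–G: 1; F–E: 1; F–D: 1; F–H: 1; F–C: 1; G–B: 1; B–E: 1; B–D: 1; B–H: 1; B–C: 1.
All other pairs contribute 0.
Summing the contributions gives betweenness(A) = 10.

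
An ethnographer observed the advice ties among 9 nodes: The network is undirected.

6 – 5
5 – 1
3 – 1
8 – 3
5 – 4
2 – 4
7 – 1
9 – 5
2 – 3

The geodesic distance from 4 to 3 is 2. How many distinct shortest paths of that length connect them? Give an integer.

The shortest distance is 2, and the only length-2 path is 4–2–3. So there is exactly 1 shortest path.

1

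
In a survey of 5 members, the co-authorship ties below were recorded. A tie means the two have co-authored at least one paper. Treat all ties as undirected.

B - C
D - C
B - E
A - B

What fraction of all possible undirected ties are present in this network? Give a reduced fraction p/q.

2/5

There are 4 edges and 5 nodes, so the maximum possible is C(5,2) = 10.
Density = 4/10 = 2/5.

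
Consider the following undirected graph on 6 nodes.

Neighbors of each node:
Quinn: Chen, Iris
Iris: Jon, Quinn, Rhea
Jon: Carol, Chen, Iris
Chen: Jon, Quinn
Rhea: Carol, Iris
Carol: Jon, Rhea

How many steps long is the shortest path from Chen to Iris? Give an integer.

One shortest route is Chen – Quinn – Iris, which uses 2 edges, and Chen and Iris are not directly tied, so nothing shorter exists. So d(Chen,Iris) = 2.

2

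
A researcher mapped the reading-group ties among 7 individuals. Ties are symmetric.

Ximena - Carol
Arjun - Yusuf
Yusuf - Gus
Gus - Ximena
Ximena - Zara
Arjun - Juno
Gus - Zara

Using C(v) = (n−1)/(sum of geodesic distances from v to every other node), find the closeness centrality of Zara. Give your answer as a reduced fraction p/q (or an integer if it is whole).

Distances from Zara: Arjun:3, Carol:2, Gus:1, Juno:4, Ximena:1, Yusuf:2. Sum = 13.
n = 7, so closeness = 6/13.

6/13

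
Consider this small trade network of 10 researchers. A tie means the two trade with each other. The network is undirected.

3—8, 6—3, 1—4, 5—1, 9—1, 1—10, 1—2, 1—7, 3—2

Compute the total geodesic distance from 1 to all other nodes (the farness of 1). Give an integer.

Distances from 1: 2:1, 3:2, 4:1, 5:1, 6:3, 7:1, 8:3, 9:1, 10:1.
Sum = 1 + 2 + 1 + 1 + 3 + 1 + 3 + 1 + 1 = 14.

14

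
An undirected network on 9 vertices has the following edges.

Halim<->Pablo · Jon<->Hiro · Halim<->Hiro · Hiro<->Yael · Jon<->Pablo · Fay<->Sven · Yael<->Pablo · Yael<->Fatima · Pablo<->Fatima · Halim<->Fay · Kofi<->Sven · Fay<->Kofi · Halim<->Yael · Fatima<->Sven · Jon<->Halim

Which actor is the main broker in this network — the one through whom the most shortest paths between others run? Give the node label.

Halim

Unnormalized betweenness of each node: Fatima:4, Fay:6, Halim:26/3, Hiro:1/3, Jon:1/3, Kofi:0, Pablo:7/3, Sven:3, Yael:7/3.
Halim has the largest value, 26/3, making it the main broker — the node through which the most shortest paths run.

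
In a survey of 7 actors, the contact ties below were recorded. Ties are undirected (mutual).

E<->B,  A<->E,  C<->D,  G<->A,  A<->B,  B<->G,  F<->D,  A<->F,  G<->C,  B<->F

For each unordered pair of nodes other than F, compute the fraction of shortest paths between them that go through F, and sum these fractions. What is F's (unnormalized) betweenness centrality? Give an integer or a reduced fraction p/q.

Pairs whose geodesics pass through F — D–A: 1; D–E: 2/2; D–B: 1.
All other pairs contribute 0.
Summing the contributions gives betweenness(F) = 3.

3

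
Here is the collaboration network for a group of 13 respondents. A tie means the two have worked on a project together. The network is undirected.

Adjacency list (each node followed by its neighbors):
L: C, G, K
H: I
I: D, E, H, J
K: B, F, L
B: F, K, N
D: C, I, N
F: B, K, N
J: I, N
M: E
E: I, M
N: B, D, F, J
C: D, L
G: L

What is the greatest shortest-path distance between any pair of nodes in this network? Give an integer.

6

Eccentricity of each node (its greatest distance to any other): B:5, C:4, D:3, E:5, F:5, G:6, H:5, I:4, J:5, K:6, L:5, M:6, N:4.
The maximum eccentricity is 6, realized for instance by the pair M–G via M – E – I – D – C – L – G. So the diameter is 6.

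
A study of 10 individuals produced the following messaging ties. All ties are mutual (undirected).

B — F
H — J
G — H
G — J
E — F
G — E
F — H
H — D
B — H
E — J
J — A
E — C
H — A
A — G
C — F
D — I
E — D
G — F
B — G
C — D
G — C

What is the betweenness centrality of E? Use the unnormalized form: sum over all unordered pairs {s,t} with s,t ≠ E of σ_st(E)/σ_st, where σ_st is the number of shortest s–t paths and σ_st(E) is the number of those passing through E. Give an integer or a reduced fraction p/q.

19/6

Pairs whose geodesics pass through E — D–F: 1/3; D–G: 1/3; D–J: 1/2; I–F: 1/3; I–G: 1/3; I–J: 1/2; C–J: 1/2; F–J: 1/3.
All other pairs contribute 0.
Summing the contributions gives betweenness(E) = 19/6.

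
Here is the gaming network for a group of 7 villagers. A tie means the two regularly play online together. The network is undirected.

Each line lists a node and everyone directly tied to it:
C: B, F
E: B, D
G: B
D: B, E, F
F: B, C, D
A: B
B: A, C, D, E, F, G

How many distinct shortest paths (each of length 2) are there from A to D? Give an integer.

1

The shortest distance is 2, and the only length-2 path is A–B–D. So there is exactly 1 shortest path.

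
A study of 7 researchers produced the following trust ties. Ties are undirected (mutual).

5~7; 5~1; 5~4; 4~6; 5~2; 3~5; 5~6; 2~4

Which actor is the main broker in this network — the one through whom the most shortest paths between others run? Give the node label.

5

Unnormalized betweenness of each node: 1:0, 2:0, 3:0, 4:1/2, 5:25/2, 6:0, 7:0.
5 has the largest value, 25/2, making it the main broker — the node through which the most shortest paths run.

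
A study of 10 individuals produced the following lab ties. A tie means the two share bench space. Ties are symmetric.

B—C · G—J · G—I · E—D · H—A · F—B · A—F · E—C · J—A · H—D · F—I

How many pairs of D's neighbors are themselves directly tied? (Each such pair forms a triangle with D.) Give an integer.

D's neighbors are E and H, but none of them are tied to each other, so no triangle contains D.

0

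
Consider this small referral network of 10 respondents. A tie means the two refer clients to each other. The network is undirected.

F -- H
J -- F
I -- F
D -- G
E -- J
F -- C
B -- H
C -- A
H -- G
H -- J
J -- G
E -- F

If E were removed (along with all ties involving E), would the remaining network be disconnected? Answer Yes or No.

No

Even without E, every remaining node can still reach every other (the residual graph is connected), so E is not a cut vertex.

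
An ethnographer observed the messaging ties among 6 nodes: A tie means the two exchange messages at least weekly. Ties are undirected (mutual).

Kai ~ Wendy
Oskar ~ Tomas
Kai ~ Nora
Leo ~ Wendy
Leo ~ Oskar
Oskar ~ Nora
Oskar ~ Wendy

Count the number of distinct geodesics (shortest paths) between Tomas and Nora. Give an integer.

1

The shortest distance is 2, and the only length-2 path is Tomas–Oskar–Nora. So there is exactly 1 shortest path.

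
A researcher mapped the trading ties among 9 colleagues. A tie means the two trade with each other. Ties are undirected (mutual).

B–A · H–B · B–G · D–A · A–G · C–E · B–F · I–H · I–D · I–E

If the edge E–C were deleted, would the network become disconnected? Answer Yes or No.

Without the E–C edge there is no alternate route between E and C, so the network disconnects. It is a bridge.

Yes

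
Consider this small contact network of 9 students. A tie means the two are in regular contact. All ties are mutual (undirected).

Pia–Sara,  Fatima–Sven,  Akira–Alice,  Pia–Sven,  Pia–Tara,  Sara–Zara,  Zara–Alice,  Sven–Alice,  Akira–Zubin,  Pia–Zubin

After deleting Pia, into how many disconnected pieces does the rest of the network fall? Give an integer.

Without Pia, the remaining ties split the others into: {Akira, Alice, Fatima, Sara, Sven, Zara, Zubin}; {Tara}.
That's 2 separate components.

2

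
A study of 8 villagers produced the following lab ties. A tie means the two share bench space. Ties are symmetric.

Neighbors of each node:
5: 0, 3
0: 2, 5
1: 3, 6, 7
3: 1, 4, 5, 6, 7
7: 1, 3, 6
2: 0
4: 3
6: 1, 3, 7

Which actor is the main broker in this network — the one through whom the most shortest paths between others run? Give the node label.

Unnormalized betweenness of each node: 0:6, 1:0, 2:0, 3:15, 4:0, 5:10, 6:0, 7:0.
3 has the largest value, 15, making it the main broker — the node through which the most shortest paths run.

3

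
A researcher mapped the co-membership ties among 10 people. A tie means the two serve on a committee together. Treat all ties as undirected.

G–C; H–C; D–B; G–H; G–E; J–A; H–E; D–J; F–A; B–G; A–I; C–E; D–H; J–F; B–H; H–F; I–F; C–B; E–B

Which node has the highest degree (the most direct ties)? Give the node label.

Degrees — A:3, B:5, C:4, D:3, E:4, F:4, G:4, H:6, I:2, J:3.
The maximum is 6, attained only by H.

H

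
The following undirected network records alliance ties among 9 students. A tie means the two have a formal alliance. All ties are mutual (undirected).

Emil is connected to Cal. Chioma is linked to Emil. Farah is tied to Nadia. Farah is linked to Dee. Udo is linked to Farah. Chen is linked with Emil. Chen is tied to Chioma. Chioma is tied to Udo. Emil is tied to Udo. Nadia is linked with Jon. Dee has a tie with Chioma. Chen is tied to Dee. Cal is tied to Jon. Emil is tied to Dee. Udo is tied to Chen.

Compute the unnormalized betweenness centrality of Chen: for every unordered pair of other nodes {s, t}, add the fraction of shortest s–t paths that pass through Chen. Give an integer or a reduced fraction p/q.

1/4

Pairs whose geodesics pass through Chen — Dee–Udo: 1/4.
All other pairs contribute 0.
Summing the contributions gives betweenness(Chen) = 1/4.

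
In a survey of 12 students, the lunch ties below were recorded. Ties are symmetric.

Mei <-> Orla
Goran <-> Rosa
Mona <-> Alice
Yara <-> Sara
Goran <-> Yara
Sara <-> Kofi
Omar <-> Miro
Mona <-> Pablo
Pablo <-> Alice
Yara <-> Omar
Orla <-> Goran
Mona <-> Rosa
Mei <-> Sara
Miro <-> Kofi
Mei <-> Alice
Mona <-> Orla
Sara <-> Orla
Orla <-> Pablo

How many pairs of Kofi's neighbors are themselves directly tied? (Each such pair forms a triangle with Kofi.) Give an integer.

Kofi's neighbors are Miro and Sara, but none of them are tied to each other, so no triangle contains Kofi.

0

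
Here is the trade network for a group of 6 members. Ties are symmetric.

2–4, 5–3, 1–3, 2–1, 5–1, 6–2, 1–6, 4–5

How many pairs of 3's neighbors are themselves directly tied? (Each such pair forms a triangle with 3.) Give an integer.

3's neighbors: 1 and 5.
Neighbor pairs that are themselves tied: 3–1–5. Each forms one triangle with 3, for 1 in total.

1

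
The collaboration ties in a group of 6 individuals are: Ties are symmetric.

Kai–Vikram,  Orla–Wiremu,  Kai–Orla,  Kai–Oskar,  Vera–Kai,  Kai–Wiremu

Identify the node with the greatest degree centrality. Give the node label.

Kai

Degrees — Kai:5, Orla:2, Oskar:1, Vera:1, Vikram:1, Wiremu:2.
The maximum is 5, attained only by Kai.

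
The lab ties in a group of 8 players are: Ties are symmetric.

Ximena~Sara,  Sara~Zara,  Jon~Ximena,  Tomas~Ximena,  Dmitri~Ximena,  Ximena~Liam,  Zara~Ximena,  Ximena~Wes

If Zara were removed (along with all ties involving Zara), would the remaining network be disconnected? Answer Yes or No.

No

Even without Zara, every remaining node can still reach every other (the residual graph is connected), so Zara is not a cut vertex.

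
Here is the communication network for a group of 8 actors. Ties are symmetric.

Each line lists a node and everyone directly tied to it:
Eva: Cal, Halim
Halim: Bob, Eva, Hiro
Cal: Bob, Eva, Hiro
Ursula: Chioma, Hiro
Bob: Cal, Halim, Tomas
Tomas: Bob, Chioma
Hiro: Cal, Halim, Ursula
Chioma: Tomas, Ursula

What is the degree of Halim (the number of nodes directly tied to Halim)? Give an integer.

3

Halim is directly tied to Bob, Eva, and Hiro. That is 3 neighbors, so the degree of Halim is 3.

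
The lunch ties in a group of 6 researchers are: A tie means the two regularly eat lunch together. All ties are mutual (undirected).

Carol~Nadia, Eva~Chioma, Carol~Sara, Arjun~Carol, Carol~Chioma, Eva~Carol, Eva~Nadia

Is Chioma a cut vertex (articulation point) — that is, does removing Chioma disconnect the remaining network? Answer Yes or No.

Even without Chioma, every remaining node can still reach every other (the residual graph is connected), so Chioma is not a cut vertex.

No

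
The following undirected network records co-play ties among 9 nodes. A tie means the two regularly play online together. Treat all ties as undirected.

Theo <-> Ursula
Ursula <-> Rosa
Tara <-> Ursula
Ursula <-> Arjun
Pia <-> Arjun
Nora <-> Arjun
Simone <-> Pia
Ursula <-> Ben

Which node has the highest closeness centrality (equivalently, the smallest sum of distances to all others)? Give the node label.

Farness (sum of distances to all others) for each node — Arjun:13, Ben:19, Nora:20, Pia:18, Rosa:19, Simone:25, Tara:19, Theo:19, Ursula:12.
The smallest farness is 12, for Ursula, so Ursula has the highest closeness.

Ursula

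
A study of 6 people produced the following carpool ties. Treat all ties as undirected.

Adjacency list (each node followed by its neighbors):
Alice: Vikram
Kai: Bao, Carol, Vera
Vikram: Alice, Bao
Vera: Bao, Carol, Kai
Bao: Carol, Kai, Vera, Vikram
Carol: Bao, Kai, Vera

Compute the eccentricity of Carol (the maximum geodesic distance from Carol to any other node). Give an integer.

Distances from Carol: Alice:3, Bao:1, Kai:1, Vera:1, Vikram:2.
The largest is 3 (to Alice), so the eccentricity of Carol is 3.

3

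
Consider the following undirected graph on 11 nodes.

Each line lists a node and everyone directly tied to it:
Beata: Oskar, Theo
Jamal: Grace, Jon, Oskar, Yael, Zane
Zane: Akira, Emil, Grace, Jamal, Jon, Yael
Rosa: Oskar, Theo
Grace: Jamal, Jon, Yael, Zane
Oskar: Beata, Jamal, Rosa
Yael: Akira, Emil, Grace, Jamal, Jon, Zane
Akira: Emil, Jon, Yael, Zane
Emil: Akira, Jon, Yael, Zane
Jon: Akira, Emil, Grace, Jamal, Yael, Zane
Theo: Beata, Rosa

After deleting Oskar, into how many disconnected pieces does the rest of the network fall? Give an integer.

2

Without Oskar, the remaining ties split the others into: {Akira, Emil, Grace, Jamal, Jon, Yael, Zane}; {Beata, Rosa, Theo}.
That's 2 separate components.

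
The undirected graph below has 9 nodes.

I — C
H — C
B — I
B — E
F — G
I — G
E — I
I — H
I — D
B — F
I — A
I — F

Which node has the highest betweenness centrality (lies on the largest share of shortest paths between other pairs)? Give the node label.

Unnormalized betweenness of each node: A:0, B:1/2, C:0, D:0, E:0, F:1/2, G:0, H:0, I:23.
I has the largest value, 23, making it the main broker — the node through which the most shortest paths run.

I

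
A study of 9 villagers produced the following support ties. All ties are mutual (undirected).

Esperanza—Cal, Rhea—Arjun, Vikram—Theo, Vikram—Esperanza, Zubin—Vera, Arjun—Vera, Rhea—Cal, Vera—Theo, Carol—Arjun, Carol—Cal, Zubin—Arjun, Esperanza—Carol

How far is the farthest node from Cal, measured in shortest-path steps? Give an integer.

Distances from Cal: Arjun:2, Carol:1, Esperanza:1, Rhea:1, Theo:3, Vera:3, Vikram:2, Zubin:3.
The largest is 3 (to Zubin, Vera, and Theo), so the eccentricity of Cal is 3.

3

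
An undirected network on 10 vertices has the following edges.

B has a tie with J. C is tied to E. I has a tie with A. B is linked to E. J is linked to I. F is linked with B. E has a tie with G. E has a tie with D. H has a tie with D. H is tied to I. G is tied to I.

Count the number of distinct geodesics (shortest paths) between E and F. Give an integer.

The shortest distance is 2, and the only length-2 path is E–B–F. So there is exactly 1 shortest path.

1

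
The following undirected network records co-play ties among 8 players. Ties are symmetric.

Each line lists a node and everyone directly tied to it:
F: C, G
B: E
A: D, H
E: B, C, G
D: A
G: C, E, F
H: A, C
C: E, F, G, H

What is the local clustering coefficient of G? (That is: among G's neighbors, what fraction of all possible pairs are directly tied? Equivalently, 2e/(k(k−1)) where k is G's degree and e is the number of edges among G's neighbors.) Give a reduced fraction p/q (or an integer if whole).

2/3

G's neighbors: C, E, and F (k = 3).
Possible neighbor pairs: C(3,2) = 3. Edges among them: C–E, C–F → e = 2.
Clustering(G) = 2/3.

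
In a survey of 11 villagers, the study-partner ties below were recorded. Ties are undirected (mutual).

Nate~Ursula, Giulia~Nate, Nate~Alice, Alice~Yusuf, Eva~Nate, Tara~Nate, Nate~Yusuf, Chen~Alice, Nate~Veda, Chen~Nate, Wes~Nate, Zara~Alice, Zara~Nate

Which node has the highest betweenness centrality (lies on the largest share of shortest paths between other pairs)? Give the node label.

Nate

Unnormalized betweenness of each node: Alice:3/2, Chen:0, Eva:0, Giulia:0, Nate:81/2, Tara:0, Ursula:0, Veda:0, Wes:0, Yusuf:0, Zara:0.
Nate has the largest value, 81/2, making it the main broker — the node through which the most shortest paths run.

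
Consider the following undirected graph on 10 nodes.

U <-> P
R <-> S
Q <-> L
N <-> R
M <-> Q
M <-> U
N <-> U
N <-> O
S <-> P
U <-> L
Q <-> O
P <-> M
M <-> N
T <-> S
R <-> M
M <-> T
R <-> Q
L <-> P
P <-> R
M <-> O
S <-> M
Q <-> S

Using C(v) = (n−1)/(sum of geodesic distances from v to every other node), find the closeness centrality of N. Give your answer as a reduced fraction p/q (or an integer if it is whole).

9/14

Distances from N: L:2, M:1, O:1, P:2, Q:2, R:1, S:2, T:2, U:1. Sum = 14.
n = 10, so closeness = 9/14.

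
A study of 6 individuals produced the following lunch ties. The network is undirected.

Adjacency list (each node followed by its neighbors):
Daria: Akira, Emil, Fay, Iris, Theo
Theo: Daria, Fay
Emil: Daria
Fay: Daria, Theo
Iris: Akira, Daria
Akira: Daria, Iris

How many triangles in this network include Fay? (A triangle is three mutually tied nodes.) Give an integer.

Fay's neighbors: Daria and Theo.
Neighbor pairs that are themselves tied: Fay–Daria–Theo. Each forms one triangle with Fay, for 1 in total.

1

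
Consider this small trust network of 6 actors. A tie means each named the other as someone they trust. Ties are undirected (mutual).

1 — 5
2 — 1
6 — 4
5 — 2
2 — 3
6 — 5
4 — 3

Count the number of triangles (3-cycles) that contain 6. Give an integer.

6's neighbors are 4 and 5, but none of them are tied to each other, so no triangle contains 6.

0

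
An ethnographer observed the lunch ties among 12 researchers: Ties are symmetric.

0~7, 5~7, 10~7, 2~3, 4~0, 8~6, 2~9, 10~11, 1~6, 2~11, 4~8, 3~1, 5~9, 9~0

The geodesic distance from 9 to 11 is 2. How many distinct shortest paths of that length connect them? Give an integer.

The shortest distance is 2, and the only length-2 path is 9–2–11. So there is exactly 1 shortest path.

1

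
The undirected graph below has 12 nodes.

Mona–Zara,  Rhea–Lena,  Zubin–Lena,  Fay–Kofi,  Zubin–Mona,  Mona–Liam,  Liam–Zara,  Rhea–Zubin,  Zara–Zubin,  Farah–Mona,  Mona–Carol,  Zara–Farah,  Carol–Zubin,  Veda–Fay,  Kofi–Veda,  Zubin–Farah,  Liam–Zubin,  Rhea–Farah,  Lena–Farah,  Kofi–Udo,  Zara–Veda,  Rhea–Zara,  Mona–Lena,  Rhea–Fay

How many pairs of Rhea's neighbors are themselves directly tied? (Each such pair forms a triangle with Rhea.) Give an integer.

Rhea's neighbors: Farah, Fay, Lena, Zara, and Zubin.
Neighbor pairs that are themselves tied: Rhea–Farah–Lena; Rhea–Farah–Zara; Rhea–Farah–Zubin; Rhea–Lena–Zubin; Rhea–Zara–Zubin. Each forms one triangle with Rhea, for 5 in total.

5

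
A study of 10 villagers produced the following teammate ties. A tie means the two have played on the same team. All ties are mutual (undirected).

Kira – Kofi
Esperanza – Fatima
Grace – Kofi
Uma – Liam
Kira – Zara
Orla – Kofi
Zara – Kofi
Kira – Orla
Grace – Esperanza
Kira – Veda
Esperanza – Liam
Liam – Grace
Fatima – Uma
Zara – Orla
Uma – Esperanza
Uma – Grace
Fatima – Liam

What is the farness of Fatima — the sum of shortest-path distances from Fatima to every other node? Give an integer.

25

Distances from Fatima: Esperanza:1, Grace:2, Kira:4, Kofi:3, Liam:1, Orla:4, Uma:1, Veda:5, Zara:4.
Sum = 1 + 2 + 4 + 3 + 1 + 4 + 1 + 5 + 4 = 25.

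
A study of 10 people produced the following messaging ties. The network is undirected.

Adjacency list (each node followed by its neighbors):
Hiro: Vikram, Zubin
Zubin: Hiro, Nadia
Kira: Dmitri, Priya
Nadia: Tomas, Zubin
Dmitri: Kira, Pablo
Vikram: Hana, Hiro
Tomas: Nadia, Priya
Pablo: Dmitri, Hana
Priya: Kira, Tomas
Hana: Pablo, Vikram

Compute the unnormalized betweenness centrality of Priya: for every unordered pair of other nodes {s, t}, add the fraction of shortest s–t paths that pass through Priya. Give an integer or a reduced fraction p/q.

Pairs whose geodesics pass through Priya — Kira–Hiro: 1/2; Kira–Zubin: 1; Kira–Nadia: 1; Kira–Tomas: 1; Dmitri–Zubin: 1/2; Dmitri–Nadia: 1; Dmitri–Tomas: 1; Pablo–Nadia: 1/2; Pablo–Tomas: 1; Hana–Tomas: 1/2.
All other pairs contribute 0.
Summing the contributions gives betweenness(Priya) = 8.

8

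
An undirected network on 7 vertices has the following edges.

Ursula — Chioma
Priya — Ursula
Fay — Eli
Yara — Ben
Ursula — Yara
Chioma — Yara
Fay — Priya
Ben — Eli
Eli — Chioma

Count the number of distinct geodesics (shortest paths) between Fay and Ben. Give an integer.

The shortest distance is 2, and the only length-2 path is Fay–Eli–Ben. So there is exactly 1 shortest path.

1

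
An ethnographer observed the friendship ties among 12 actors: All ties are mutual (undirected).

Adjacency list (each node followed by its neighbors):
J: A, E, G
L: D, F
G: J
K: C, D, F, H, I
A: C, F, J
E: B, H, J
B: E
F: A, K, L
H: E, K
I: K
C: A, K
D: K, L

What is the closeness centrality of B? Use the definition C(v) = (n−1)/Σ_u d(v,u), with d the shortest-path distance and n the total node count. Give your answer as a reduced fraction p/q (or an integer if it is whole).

Distances from B: A:3, C:4, D:4, E:1, F:4, G:3, H:2, I:4, J:2, K:3, L:5. Sum = 35.
n = 12, so closeness = 11/35.

11/35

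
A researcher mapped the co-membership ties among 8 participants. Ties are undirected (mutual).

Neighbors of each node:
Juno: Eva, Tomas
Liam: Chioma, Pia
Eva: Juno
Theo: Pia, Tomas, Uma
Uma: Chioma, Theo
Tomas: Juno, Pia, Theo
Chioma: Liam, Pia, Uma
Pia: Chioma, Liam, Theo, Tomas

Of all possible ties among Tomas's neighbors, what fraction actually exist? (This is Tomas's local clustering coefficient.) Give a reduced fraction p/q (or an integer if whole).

1/3

Tomas's neighbors: Juno, Pia, and Theo (k = 3).
Possible neighbor pairs: C(3,2) = 3. Edges among them: Pia–Theo → e = 1.
Clustering(Tomas) = 1/3.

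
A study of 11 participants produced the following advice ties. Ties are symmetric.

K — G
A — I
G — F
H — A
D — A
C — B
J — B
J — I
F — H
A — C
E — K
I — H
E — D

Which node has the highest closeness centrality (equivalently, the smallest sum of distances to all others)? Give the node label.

Farness (sum of distances to all others) for each node — A:18, B:30, C:24, D:22, E:26, F:24, G:28, H:20, I:21, J:27, K:30.
The smallest farness is 18, for A, so A has the highest closeness.

A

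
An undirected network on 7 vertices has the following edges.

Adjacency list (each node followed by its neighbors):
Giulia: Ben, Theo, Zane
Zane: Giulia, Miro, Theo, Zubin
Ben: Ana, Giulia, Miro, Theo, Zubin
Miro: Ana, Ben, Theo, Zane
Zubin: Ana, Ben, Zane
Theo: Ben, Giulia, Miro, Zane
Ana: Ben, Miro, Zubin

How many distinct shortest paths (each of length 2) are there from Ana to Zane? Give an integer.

2

The shortest distance is 2. The length-2 paths are: Ana–Miro–Zane; Ana–Zubin–Zane.
That gives 2 distinct shortest paths.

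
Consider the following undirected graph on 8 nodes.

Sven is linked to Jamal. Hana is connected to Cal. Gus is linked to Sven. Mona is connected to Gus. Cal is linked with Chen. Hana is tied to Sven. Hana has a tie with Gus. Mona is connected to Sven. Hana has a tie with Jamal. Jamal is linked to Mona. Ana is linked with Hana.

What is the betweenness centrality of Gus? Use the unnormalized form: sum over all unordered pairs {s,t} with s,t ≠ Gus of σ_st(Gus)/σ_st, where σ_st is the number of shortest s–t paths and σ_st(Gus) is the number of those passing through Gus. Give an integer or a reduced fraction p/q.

Pairs whose geodesics pass through Gus — Cal–Mona: 1/3; Chen–Mona: 1/3; Mona–Ana: 1/3; Mona–Hana: 1/3.
All other pairs contribute 0.
Summing the contributions gives betweenness(Gus) = 4/3.

4/3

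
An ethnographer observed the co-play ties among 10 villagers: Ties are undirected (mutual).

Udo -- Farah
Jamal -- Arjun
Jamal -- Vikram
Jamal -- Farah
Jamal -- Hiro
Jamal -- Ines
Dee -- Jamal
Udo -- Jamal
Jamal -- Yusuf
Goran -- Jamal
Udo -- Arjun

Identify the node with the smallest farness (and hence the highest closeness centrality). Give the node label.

Farness (sum of distances to all others) for each node — Arjun:16, Dee:17, Farah:16, Goran:17, Hiro:17, Ines:17, Jamal:9, Udo:15, Vikram:17, Yusuf:17.
The smallest farness is 9, for Jamal, so Jamal has the highest closeness.

Jamal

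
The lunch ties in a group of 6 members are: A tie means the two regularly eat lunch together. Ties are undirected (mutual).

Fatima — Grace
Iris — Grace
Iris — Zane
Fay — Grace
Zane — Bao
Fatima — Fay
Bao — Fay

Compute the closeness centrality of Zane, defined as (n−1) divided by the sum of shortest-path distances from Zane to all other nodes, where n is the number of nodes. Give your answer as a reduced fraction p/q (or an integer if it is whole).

Distances from Zane: Bao:1, Fatima:3, Fay:2, Grace:2, Iris:1. Sum = 9.
n = 6, so closeness = 5/9.

5/9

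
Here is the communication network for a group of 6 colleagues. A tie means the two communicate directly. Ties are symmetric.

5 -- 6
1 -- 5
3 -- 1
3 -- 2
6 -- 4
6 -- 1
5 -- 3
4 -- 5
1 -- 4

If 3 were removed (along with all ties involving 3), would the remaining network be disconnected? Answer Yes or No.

Removing 3 leaves {1, 4, 5, and 6} with no path to {2}, so the network splits into 2 components. 3 is a cut vertex.

Yes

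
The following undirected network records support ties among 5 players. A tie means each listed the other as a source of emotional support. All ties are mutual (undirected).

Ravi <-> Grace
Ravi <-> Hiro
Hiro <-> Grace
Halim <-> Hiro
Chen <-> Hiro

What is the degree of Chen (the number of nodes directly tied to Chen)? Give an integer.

Chen is directly tied to Hiro. That is 1 neighbor, so the degree of Chen is 1.

1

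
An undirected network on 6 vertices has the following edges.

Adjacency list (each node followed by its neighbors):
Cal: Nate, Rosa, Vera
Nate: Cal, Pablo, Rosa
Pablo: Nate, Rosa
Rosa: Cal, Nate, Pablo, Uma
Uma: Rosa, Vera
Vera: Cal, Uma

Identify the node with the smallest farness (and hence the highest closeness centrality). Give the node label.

Rosa

Farness (sum of distances to all others) for each node — Cal:7, Nate:7, Pablo:9, Rosa:6, Uma:8, Vera:9.
The smallest farness is 6, for Rosa, so Rosa has the highest closeness.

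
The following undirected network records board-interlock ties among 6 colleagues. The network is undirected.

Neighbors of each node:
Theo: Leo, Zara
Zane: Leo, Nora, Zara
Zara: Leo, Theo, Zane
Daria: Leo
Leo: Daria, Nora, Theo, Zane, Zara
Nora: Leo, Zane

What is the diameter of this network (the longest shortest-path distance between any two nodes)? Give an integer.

2

Eccentricity of each node (its greatest distance to any other): Daria:2, Leo:1, Nora:2, Theo:2, Zane:2, Zara:2.
The maximum eccentricity is 2, realized for instance by the pair Daria–Theo via Daria – Leo – Theo. So the diameter is 2.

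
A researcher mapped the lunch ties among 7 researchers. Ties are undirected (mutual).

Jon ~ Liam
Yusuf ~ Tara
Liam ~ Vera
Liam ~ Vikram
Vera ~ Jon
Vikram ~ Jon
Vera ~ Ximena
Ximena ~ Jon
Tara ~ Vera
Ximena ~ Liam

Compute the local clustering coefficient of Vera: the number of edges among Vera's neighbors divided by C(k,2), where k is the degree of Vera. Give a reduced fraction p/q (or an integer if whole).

Vera's neighbors: Jon, Liam, Tara, and Ximena (k = 4).
Possible neighbor pairs: C(4,2) = 6. Edges among them: Jon–Liam, Jon–Ximena, Liam–Ximena → e = 3.
Clustering(Vera) = 3/6 = 1/2.

1/2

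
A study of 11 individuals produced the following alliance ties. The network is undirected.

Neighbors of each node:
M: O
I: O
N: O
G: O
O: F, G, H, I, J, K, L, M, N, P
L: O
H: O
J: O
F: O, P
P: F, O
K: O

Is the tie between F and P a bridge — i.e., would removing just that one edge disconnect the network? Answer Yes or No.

No

Even without that edge, F still reaches P via F – O – P, so the network stays connected. Not a bridge.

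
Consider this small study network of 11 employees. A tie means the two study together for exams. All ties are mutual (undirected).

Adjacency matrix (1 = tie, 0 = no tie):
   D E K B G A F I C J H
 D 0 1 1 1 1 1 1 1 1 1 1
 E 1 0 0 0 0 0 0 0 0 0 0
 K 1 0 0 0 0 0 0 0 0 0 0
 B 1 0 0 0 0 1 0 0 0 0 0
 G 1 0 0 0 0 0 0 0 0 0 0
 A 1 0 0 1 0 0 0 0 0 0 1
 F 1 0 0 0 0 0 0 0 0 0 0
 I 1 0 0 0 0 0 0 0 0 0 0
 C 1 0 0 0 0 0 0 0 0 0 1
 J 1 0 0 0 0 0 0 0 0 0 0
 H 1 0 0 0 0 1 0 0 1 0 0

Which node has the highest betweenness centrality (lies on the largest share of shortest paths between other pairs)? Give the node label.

D

Unnormalized betweenness of each node: A:1/2, B:0, C:0, D:41, E:0, F:0, G:0, H:1/2, I:0, J:0, K:0.
D has the largest value, 41, making it the main broker — the node through which the most shortest paths run.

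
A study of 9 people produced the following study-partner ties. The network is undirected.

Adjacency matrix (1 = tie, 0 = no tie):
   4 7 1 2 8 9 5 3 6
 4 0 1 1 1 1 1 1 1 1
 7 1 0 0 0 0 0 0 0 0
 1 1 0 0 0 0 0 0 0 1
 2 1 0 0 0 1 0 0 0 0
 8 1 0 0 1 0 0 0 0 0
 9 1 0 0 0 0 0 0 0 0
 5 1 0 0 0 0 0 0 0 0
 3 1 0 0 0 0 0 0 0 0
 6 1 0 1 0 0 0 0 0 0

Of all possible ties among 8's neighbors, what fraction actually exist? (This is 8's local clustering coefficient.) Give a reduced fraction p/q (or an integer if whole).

1

8's neighbors: 2 and 4 (k = 2).
Possible neighbor pairs: C(2,2) = 1. Edges among them: 2–4 → e = 1.
Clustering(8) = 1/1.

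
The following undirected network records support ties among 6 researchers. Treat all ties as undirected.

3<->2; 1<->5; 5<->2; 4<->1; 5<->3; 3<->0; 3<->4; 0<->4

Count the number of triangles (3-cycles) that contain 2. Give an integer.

2's neighbors: 3 and 5.
Neighbor pairs that are themselves tied: 2–3–5. Each forms one triangle with 2, for 1 in total.

1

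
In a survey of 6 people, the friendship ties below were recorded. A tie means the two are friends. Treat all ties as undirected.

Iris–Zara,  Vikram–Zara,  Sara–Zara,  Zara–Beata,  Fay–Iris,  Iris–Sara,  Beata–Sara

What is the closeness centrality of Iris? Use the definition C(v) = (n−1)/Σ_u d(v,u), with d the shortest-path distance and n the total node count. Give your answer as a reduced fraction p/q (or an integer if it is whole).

Distances from Iris: Beata:2, Fay:1, Sara:1, Vikram:2, Zara:1. Sum = 7.
n = 6, so closeness = 5/7.

5/7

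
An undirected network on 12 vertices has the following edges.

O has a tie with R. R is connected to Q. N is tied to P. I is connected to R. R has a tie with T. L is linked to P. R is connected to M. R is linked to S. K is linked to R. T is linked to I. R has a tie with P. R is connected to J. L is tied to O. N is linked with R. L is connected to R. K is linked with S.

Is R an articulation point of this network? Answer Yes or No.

Removing R leaves {L, N, O, and P} with no path to {I and T}, so the network splits into 6 components. R is a cut vertex.

Yes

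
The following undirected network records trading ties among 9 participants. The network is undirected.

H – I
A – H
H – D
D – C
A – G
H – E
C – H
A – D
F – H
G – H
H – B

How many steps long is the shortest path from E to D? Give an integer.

One shortest route is E – H – D, which uses 2 edges, and E and D are not directly tied, so nothing shorter exists. So d(E,D) = 2.

2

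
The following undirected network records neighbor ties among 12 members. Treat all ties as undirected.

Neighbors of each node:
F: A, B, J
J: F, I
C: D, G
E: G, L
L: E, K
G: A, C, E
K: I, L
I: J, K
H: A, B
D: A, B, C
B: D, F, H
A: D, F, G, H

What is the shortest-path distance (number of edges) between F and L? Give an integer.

One shortest route is F – J – I – K – L, which uses 4 edges, and at distance 3 from F we only reach {C, E, K}, which does not include L. So d(F,L) = 4.

4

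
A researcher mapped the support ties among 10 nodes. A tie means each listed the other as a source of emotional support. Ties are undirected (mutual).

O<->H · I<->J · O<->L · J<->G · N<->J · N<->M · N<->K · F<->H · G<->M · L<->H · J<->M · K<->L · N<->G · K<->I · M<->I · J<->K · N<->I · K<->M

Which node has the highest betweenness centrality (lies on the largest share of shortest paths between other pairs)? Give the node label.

K

Unnormalized betweenness of each node: F:0, G:0, H:8, I:0, J:2, K:20, L:18, M:2, N:2, O:0.
K has the largest value, 20, making it the main broker — the node through which the most shortest paths run.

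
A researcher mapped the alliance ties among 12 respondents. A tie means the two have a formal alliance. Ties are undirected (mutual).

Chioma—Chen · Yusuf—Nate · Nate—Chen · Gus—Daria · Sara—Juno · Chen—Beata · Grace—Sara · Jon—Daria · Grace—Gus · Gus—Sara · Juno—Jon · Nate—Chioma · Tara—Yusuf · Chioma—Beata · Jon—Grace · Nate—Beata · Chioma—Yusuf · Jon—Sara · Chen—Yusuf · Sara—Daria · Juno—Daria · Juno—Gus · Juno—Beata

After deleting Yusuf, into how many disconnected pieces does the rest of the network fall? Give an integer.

Without Yusuf, the remaining ties split the others into: {Beata, Chen, Chioma, Daria, Grace, Gus, Jon, Juno, Nate, Sara}; {Tara}.
That's 2 separate components.

2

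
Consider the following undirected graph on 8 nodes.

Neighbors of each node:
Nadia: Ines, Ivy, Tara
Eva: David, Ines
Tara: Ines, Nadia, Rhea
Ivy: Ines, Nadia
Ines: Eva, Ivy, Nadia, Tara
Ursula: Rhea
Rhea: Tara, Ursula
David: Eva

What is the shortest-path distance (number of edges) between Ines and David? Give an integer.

One shortest route is Ines – Eva – David, which uses 2 edges, and Ines and David are not directly tied, so nothing shorter exists. So d(Ines,David) = 2.

2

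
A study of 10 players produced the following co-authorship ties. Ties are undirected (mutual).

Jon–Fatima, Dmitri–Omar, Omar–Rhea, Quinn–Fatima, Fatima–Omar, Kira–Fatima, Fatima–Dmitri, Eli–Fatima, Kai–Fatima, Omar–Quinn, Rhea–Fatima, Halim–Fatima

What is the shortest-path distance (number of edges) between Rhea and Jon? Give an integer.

2

One shortest route is Rhea – Fatima – Jon, which uses 2 edges, and Rhea and Jon are not directly tied, so nothing shorter exists. So d(Rhea,Jon) = 2.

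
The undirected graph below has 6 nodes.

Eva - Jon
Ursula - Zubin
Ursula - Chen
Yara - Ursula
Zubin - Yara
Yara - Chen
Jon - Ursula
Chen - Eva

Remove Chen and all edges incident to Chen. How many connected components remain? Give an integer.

1

Chen's neighbors (Eva, Ursula, and Yara) remain reachable from one another through other ties, so the rest of the network stays in one piece.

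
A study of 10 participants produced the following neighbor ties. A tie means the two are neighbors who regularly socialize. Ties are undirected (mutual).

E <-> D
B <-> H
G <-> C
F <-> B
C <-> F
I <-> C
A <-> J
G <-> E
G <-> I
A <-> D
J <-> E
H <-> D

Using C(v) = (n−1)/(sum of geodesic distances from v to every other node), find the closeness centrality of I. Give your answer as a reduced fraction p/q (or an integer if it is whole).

Distances from I: A:4, B:3, C:1, D:3, E:2, F:2, G:1, H:4, J:3. Sum = 23.
n = 10, so closeness = 9/23.

9/23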